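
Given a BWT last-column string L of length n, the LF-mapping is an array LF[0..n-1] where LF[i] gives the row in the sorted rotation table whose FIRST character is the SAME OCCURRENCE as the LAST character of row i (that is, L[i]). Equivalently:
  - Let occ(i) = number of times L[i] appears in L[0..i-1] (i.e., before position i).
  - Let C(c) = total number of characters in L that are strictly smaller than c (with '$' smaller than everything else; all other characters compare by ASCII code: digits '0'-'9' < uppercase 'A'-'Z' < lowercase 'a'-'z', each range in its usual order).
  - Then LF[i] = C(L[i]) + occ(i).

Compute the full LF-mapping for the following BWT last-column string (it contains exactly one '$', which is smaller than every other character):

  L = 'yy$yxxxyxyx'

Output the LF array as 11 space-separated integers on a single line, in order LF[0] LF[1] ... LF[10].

Answer: 6 7 0 8 1 2 3 9 4 10 5

Derivation:
Char counts: '$':1, 'x':5, 'y':5
C (first-col start): C('$')=0, C('x')=1, C('y')=6
L[0]='y': occ=0, LF[0]=C('y')+0=6+0=6
L[1]='y': occ=1, LF[1]=C('y')+1=6+1=7
L[2]='$': occ=0, LF[2]=C('$')+0=0+0=0
L[3]='y': occ=2, LF[3]=C('y')+2=6+2=8
L[4]='x': occ=0, LF[4]=C('x')+0=1+0=1
L[5]='x': occ=1, LF[5]=C('x')+1=1+1=2
L[6]='x': occ=2, LF[6]=C('x')+2=1+2=3
L[7]='y': occ=3, LF[7]=C('y')+3=6+3=9
L[8]='x': occ=3, LF[8]=C('x')+3=1+3=4
L[9]='y': occ=4, LF[9]=C('y')+4=6+4=10
L[10]='x': occ=4, LF[10]=C('x')+4=1+4=5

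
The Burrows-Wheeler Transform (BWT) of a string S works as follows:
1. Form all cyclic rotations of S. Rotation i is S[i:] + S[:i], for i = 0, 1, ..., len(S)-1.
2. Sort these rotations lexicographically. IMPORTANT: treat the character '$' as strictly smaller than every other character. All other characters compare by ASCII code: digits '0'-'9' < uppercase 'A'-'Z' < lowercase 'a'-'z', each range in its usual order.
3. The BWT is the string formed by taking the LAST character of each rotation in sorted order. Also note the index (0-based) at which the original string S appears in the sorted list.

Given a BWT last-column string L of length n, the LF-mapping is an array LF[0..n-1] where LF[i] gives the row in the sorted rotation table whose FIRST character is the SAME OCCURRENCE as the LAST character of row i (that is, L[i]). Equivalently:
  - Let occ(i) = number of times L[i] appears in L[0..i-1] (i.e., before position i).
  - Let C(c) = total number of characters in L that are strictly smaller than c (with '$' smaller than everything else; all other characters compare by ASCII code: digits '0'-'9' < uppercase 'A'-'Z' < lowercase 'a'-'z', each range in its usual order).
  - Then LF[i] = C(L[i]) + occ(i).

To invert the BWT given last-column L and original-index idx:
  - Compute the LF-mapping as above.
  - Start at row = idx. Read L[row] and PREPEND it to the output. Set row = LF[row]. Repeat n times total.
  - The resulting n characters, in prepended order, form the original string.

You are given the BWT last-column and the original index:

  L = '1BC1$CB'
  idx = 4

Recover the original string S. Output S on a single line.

LF mapping: 1 3 5 2 0 6 4
Walk LF starting at row 4, prepending L[row]:
  step 1: row=4, L[4]='$', prepend. Next row=LF[4]=0
  step 2: row=0, L[0]='1', prepend. Next row=LF[0]=1
  step 3: row=1, L[1]='B', prepend. Next row=LF[1]=3
  step 4: row=3, L[3]='1', prepend. Next row=LF[3]=2
  step 5: row=2, L[2]='C', prepend. Next row=LF[2]=5
  step 6: row=5, L[5]='C', prepend. Next row=LF[5]=6
  step 7: row=6, L[6]='B', prepend. Next row=LF[6]=4
Reversed output: BCC1B1$

Answer: BCC1B1$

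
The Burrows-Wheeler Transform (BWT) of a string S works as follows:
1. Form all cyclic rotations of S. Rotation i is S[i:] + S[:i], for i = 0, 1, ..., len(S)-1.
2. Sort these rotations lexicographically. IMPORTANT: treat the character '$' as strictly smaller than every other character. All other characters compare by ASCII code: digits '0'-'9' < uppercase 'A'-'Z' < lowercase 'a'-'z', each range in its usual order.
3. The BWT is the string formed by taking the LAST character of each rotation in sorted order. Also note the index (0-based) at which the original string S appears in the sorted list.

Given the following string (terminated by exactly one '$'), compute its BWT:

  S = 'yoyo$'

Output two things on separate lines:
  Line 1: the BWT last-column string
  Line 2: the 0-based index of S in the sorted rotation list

All 5 rotations (rotation i = S[i:]+S[:i]):
  rot[0] = yoyo$
  rot[1] = oyo$y
  rot[2] = yo$yo
  rot[3] = o$yoy
  rot[4] = $yoyo
Sorted (with $ < everything):
  sorted[0] = $yoyo  (last char: 'o')
  sorted[1] = o$yoy  (last char: 'y')
  sorted[2] = oyo$y  (last char: 'y')
  sorted[3] = yo$yo  (last char: 'o')
  sorted[4] = yoyo$  (last char: '$')
Last column: oyyo$
Original string S is at sorted index 4

Answer: oyyo$
4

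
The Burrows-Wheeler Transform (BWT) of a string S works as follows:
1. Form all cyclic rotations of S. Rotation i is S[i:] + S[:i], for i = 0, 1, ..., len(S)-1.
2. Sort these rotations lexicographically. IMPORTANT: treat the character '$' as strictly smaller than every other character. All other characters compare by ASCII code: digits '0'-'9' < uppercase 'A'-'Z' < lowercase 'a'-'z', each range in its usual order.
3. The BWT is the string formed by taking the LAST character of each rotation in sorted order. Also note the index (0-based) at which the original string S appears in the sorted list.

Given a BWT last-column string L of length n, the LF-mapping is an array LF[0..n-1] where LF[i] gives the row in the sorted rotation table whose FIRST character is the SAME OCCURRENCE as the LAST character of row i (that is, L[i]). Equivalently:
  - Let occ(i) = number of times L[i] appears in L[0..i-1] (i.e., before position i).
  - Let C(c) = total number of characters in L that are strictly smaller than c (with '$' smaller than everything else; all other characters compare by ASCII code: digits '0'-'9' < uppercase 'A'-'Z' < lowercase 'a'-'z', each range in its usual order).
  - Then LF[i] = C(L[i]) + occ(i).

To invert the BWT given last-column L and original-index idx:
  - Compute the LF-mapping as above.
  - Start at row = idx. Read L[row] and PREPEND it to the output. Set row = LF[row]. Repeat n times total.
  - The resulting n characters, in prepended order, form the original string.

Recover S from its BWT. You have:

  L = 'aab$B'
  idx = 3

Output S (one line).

Answer: aBba$

Derivation:
LF mapping: 2 3 4 0 1
Walk LF starting at row 3, prepending L[row]:
  step 1: row=3, L[3]='$', prepend. Next row=LF[3]=0
  step 2: row=0, L[0]='a', prepend. Next row=LF[0]=2
  step 3: row=2, L[2]='b', prepend. Next row=LF[2]=4
  step 4: row=4, L[4]='B', prepend. Next row=LF[4]=1
  step 5: row=1, L[1]='a', prepend. Next row=LF[1]=3
Reversed output: aBba$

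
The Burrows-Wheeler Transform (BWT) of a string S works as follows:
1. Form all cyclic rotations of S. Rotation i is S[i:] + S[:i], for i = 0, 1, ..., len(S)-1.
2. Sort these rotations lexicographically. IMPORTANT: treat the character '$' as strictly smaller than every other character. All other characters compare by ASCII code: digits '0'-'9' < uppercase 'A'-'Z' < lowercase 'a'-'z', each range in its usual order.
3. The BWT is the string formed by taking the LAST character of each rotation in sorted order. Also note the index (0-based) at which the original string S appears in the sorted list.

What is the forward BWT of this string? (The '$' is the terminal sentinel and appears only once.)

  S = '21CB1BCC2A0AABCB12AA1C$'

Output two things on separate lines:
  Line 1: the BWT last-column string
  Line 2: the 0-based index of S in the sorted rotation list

Answer: CABBA2$C12A20ACCA11CB1B
6

Derivation:
All 23 rotations (rotation i = S[i:]+S[:i]):
  rot[0] = 21CB1BCC2A0AABCB12AA1C$
  rot[1] = 1CB1BCC2A0AABCB12AA1C$2
  rot[2] = CB1BCC2A0AABCB12AA1C$21
  rot[3] = B1BCC2A0AABCB12AA1C$21C
  rot[4] = 1BCC2A0AABCB12AA1C$21CB
  rot[5] = BCC2A0AABCB12AA1C$21CB1
  rot[6] = CC2A0AABCB12AA1C$21CB1B
  rot[7] = C2A0AABCB12AA1C$21CB1BC
  rot[8] = 2A0AABCB12AA1C$21CB1BCC
  rot[9] = A0AABCB12AA1C$21CB1BCC2
  rot[10] = 0AABCB12AA1C$21CB1BCC2A
  rot[11] = AABCB12AA1C$21CB1BCC2A0
  rot[12] = ABCB12AA1C$21CB1BCC2A0A
  rot[13] = BCB12AA1C$21CB1BCC2A0AA
  rot[14] = CB12AA1C$21CB1BCC2A0AAB
  rot[15] = B12AA1C$21CB1BCC2A0AABC
  rot[16] = 12AA1C$21CB1BCC2A0AABCB
  rot[17] = 2AA1C$21CB1BCC2A0AABCB1
  rot[18] = AA1C$21CB1BCC2A0AABCB12
  rot[19] = A1C$21CB1BCC2A0AABCB12A
  rot[20] = 1C$21CB1BCC2A0AABCB12AA
  rot[21] = C$21CB1BCC2A0AABCB12AA1
  rot[22] = $21CB1BCC2A0AABCB12AA1C
Sorted (with $ < everything):
  sorted[0] = $21CB1BCC2A0AABCB12AA1C  (last char: 'C')
  sorted[1] = 0AABCB12AA1C$21CB1BCC2A  (last char: 'A')
  sorted[2] = 12AA1C$21CB1BCC2A0AABCB  (last char: 'B')
  sorted[3] = 1BCC2A0AABCB12AA1C$21CB  (last char: 'B')
  sorted[4] = 1C$21CB1BCC2A0AABCB12AA  (last char: 'A')
  sorted[5] = 1CB1BCC2A0AABCB12AA1C$2  (last char: '2')
  sorted[6] = 21CB1BCC2A0AABCB12AA1C$  (last char: '$')
  sorted[7] = 2A0AABCB12AA1C$21CB1BCC  (last char: 'C')
  sorted[8] = 2AA1C$21CB1BCC2A0AABCB1  (last char: '1')
  sorted[9] = A0AABCB12AA1C$21CB1BCC2  (last char: '2')
  sorted[10] = A1C$21CB1BCC2A0AABCB12A  (last char: 'A')
  sorted[11] = AA1C$21CB1BCC2A0AABCB12  (last char: '2')
  sorted[12] = AABCB12AA1C$21CB1BCC2A0  (last char: '0')
  sorted[13] = ABCB12AA1C$21CB1BCC2A0A  (last char: 'A')
  sorted[14] = B12AA1C$21CB1BCC2A0AABC  (last char: 'C')
  sorted[15] = B1BCC2A0AABCB12AA1C$21C  (last char: 'C')
  sorted[16] = BCB12AA1C$21CB1BCC2A0AA  (last char: 'A')
  sorted[17] = BCC2A0AABCB12AA1C$21CB1  (last char: '1')
  sorted[18] = C$21CB1BCC2A0AABCB12AA1  (last char: '1')
  sorted[19] = C2A0AABCB12AA1C$21CB1BC  (last char: 'C')
  sorted[20] = CB12AA1C$21CB1BCC2A0AAB  (last char: 'B')
  sorted[21] = CB1BCC2A0AABCB12AA1C$21  (last char: '1')
  sorted[22] = CC2A0AABCB12AA1C$21CB1B  (last char: 'B')
Last column: CABBA2$C12A20ACCA11CB1B
Original string S is at sorted index 6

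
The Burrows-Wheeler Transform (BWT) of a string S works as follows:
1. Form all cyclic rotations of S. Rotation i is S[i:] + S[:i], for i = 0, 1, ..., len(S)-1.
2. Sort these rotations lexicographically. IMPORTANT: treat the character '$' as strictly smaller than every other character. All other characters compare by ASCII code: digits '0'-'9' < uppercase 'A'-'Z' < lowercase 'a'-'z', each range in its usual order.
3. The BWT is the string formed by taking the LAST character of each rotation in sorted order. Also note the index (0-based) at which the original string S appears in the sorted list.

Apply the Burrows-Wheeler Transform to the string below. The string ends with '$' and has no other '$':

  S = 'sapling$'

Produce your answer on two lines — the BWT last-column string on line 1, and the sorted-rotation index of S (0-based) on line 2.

Answer: gsnlpia$
7

Derivation:
All 8 rotations (rotation i = S[i:]+S[:i]):
  rot[0] = sapling$
  rot[1] = apling$s
  rot[2] = pling$sa
  rot[3] = ling$sap
  rot[4] = ing$sapl
  rot[5] = ng$sapli
  rot[6] = g$saplin
  rot[7] = $sapling
Sorted (with $ < everything):
  sorted[0] = $sapling  (last char: 'g')
  sorted[1] = apling$s  (last char: 's')
  sorted[2] = g$saplin  (last char: 'n')
  sorted[3] = ing$sapl  (last char: 'l')
  sorted[4] = ling$sap  (last char: 'p')
  sorted[5] = ng$sapli  (last char: 'i')
  sorted[6] = pling$sa  (last char: 'a')
  sorted[7] = sapling$  (last char: '$')
Last column: gsnlpia$
Original string S is at sorted index 7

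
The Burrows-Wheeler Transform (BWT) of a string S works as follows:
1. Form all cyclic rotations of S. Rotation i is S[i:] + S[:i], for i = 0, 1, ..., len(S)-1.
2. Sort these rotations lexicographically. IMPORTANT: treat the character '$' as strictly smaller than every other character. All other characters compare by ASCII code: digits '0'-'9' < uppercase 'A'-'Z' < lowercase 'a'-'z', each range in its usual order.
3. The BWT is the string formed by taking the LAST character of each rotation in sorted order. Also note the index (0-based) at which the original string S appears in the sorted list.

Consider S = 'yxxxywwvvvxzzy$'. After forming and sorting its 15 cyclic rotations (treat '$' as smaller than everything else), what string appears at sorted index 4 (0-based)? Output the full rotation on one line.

Answer: wvvvxzzy$yxxxyw

Derivation:
All 15 rotations (rotation i = S[i:]+S[:i]):
  rot[0] = yxxxywwvvvxzzy$
  rot[1] = xxxywwvvvxzzy$y
  rot[2] = xxywwvvvxzzy$yx
  rot[3] = xywwvvvxzzy$yxx
  rot[4] = ywwvvvxzzy$yxxx
  rot[5] = wwvvvxzzy$yxxxy
  rot[6] = wvvvxzzy$yxxxyw
  rot[7] = vvvxzzy$yxxxyww
  rot[8] = vvxzzy$yxxxywwv
  rot[9] = vxzzy$yxxxywwvv
  rot[10] = xzzy$yxxxywwvvv
  rot[11] = zzy$yxxxywwvvvx
  rot[12] = zy$yxxxywwvvvxz
  rot[13] = y$yxxxywwvvvxzz
  rot[14] = $yxxxywwvvvxzzy
Sorted (with $ < everything):
  sorted[0] = $yxxxywwvvvxzzy
  sorted[1] = vvvxzzy$yxxxyww
  sorted[2] = vvxzzy$yxxxywwv
  sorted[3] = vxzzy$yxxxywwvv
  sorted[4] = wvvvxzzy$yxxxyw
  sorted[5] = wwvvvxzzy$yxxxy
  sorted[6] = xxxywwvvvxzzy$y
  sorted[7] = xxywwvvvxzzy$yx
  sorted[8] = xywwvvvxzzy$yxx
  sorted[9] = xzzy$yxxxywwvvv
  sorted[10] = y$yxxxywwvvvxzz
  sorted[11] = ywwvvvxzzy$yxxx
  sorted[12] = yxxxywwvvvxzzy$
  sorted[13] = zy$yxxxywwvvvxz
  sorted[14] = zzy$yxxxywwvvvx
sorted[4] = wvvvxzzy$yxxxyw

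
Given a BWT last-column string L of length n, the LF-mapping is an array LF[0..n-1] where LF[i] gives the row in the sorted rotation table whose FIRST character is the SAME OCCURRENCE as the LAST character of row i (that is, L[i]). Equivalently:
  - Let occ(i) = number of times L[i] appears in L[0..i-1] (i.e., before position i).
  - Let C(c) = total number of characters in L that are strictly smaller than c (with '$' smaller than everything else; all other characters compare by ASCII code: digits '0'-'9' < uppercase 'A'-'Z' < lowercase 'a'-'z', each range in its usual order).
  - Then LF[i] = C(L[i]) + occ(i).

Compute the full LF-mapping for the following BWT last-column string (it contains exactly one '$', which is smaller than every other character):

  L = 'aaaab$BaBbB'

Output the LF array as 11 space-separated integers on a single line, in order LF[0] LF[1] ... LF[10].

Answer: 4 5 6 7 9 0 1 8 2 10 3

Derivation:
Char counts: '$':1, 'B':3, 'a':5, 'b':2
C (first-col start): C('$')=0, C('B')=1, C('a')=4, C('b')=9
L[0]='a': occ=0, LF[0]=C('a')+0=4+0=4
L[1]='a': occ=1, LF[1]=C('a')+1=4+1=5
L[2]='a': occ=2, LF[2]=C('a')+2=4+2=6
L[3]='a': occ=3, LF[3]=C('a')+3=4+3=7
L[4]='b': occ=0, LF[4]=C('b')+0=9+0=9
L[5]='$': occ=0, LF[5]=C('$')+0=0+0=0
L[6]='B': occ=0, LF[6]=C('B')+0=1+0=1
L[7]='a': occ=4, LF[7]=C('a')+4=4+4=8
L[8]='B': occ=1, LF[8]=C('B')+1=1+1=2
L[9]='b': occ=1, LF[9]=C('b')+1=9+1=10
L[10]='B': occ=2, LF[10]=C('B')+2=1+2=3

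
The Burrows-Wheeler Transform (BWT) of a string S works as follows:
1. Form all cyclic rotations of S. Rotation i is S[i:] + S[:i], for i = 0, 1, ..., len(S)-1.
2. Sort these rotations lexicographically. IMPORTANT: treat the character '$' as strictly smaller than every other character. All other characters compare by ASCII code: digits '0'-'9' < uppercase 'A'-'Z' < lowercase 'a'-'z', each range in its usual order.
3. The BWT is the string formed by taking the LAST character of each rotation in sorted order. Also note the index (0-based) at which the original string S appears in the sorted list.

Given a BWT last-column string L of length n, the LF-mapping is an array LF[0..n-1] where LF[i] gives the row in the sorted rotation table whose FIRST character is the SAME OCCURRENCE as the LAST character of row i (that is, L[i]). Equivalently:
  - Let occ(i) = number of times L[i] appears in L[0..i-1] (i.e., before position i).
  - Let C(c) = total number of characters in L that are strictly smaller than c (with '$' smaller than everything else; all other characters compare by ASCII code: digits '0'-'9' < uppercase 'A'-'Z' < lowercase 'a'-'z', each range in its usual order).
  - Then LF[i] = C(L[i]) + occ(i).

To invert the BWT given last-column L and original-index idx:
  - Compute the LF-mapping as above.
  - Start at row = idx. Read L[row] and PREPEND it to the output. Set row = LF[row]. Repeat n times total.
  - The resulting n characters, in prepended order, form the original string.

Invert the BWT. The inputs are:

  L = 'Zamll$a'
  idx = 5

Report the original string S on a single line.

LF mapping: 1 2 6 4 5 0 3
Walk LF starting at row 5, prepending L[row]:
  step 1: row=5, L[5]='$', prepend. Next row=LF[5]=0
  step 2: row=0, L[0]='Z', prepend. Next row=LF[0]=1
  step 3: row=1, L[1]='a', prepend. Next row=LF[1]=2
  step 4: row=2, L[2]='m', prepend. Next row=LF[2]=6
  step 5: row=6, L[6]='a', prepend. Next row=LF[6]=3
  step 6: row=3, L[3]='l', prepend. Next row=LF[3]=4
  step 7: row=4, L[4]='l', prepend. Next row=LF[4]=5
Reversed output: llamaZ$

Answer: llamaZ$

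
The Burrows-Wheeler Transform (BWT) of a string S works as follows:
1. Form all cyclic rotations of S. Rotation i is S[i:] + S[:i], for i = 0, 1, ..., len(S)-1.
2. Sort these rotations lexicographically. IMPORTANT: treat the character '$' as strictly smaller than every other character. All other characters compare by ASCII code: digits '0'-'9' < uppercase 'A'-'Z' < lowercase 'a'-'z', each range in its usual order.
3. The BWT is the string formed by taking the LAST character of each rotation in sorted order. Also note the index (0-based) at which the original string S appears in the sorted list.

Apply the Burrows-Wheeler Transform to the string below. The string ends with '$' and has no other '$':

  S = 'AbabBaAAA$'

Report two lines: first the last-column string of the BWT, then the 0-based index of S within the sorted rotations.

Answer: AAAa$bBbaA
4

Derivation:
All 10 rotations (rotation i = S[i:]+S[:i]):
  rot[0] = AbabBaAAA$
  rot[1] = babBaAAA$A
  rot[2] = abBaAAA$Ab
  rot[3] = bBaAAA$Aba
  rot[4] = BaAAA$Abab
  rot[5] = aAAA$AbabB
  rot[6] = AAA$AbabBa
  rot[7] = AA$AbabBaA
  rot[8] = A$AbabBaAA
  rot[9] = $AbabBaAAA
Sorted (with $ < everything):
  sorted[0] = $AbabBaAAA  (last char: 'A')
  sorted[1] = A$AbabBaAA  (last char: 'A')
  sorted[2] = AA$AbabBaA  (last char: 'A')
  sorted[3] = AAA$AbabBa  (last char: 'a')
  sorted[4] = AbabBaAAA$  (last char: '$')
  sorted[5] = BaAAA$Abab  (last char: 'b')
  sorted[6] = aAAA$AbabB  (last char: 'B')
  sorted[7] = abBaAAA$Ab  (last char: 'b')
  sorted[8] = bBaAAA$Aba  (last char: 'a')
  sorted[9] = babBaAAA$A  (last char: 'A')
Last column: AAAa$bBbaA
Original string S is at sorted index 4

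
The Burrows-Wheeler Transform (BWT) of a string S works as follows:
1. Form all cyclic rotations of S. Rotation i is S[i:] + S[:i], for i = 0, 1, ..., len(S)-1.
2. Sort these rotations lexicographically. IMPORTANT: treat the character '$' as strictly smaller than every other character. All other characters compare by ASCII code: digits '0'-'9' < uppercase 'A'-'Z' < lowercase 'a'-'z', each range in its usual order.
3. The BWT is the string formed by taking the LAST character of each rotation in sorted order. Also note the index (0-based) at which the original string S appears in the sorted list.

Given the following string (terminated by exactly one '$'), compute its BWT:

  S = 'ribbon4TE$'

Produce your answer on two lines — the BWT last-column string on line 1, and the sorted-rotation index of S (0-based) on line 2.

All 10 rotations (rotation i = S[i:]+S[:i]):
  rot[0] = ribbon4TE$
  rot[1] = ibbon4TE$r
  rot[2] = bbon4TE$ri
  rot[3] = bon4TE$rib
  rot[4] = on4TE$ribb
  rot[5] = n4TE$ribbo
  rot[6] = 4TE$ribbon
  rot[7] = TE$ribbon4
  rot[8] = E$ribbon4T
  rot[9] = $ribbon4TE
Sorted (with $ < everything):
  sorted[0] = $ribbon4TE  (last char: 'E')
  sorted[1] = 4TE$ribbon  (last char: 'n')
  sorted[2] = E$ribbon4T  (last char: 'T')
  sorted[3] = TE$ribbon4  (last char: '4')
  sorted[4] = bbon4TE$ri  (last char: 'i')
  sorted[5] = bon4TE$rib  (last char: 'b')
  sorted[6] = ibbon4TE$r  (last char: 'r')
  sorted[7] = n4TE$ribbo  (last char: 'o')
  sorted[8] = on4TE$ribb  (last char: 'b')
  sorted[9] = ribbon4TE$  (last char: '$')
Last column: EnT4ibrob$
Original string S is at sorted index 9

Answer: EnT4ibrob$
9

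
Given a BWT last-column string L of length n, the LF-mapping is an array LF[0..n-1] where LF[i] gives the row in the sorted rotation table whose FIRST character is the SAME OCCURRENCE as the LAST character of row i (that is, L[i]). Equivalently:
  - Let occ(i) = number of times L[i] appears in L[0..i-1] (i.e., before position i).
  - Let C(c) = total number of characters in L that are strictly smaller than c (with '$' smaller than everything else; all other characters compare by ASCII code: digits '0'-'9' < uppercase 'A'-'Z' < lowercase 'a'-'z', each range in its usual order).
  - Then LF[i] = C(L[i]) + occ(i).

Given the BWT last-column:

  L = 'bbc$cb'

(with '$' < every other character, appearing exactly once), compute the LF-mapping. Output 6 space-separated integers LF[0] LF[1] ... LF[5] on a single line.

Answer: 1 2 4 0 5 3

Derivation:
Char counts: '$':1, 'b':3, 'c':2
C (first-col start): C('$')=0, C('b')=1, C('c')=4
L[0]='b': occ=0, LF[0]=C('b')+0=1+0=1
L[1]='b': occ=1, LF[1]=C('b')+1=1+1=2
L[2]='c': occ=0, LF[2]=C('c')+0=4+0=4
L[3]='$': occ=0, LF[3]=C('$')+0=0+0=0
L[4]='c': occ=1, LF[4]=C('c')+1=4+1=5
L[5]='b': occ=2, LF[5]=C('b')+2=1+2=3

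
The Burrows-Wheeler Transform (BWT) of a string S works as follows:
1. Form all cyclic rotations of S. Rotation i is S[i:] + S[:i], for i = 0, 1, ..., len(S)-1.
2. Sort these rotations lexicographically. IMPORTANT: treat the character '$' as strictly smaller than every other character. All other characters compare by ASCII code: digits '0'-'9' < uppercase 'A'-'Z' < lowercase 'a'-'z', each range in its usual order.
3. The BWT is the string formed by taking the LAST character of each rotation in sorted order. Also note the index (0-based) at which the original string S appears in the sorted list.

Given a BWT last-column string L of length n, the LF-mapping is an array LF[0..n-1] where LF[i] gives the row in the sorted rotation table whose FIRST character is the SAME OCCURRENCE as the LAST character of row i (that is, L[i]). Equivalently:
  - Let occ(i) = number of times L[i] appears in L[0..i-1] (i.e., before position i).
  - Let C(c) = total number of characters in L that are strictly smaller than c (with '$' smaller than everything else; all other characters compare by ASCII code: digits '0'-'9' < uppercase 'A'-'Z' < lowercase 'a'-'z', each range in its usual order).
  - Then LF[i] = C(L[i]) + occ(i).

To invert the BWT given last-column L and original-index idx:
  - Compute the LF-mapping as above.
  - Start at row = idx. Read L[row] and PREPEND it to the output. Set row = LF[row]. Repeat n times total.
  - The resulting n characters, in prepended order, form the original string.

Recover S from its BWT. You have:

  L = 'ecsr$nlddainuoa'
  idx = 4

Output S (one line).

LF mapping: 6 3 13 12 0 9 8 4 5 1 7 10 14 11 2
Walk LF starting at row 4, prepending L[row]:
  step 1: row=4, L[4]='$', prepend. Next row=LF[4]=0
  step 2: row=0, L[0]='e', prepend. Next row=LF[0]=6
  step 3: row=6, L[6]='l', prepend. Next row=LF[6]=8
  step 4: row=8, L[8]='d', prepend. Next row=LF[8]=5
  step 5: row=5, L[5]='n', prepend. Next row=LF[5]=9
  step 6: row=9, L[9]='a', prepend. Next row=LF[9]=1
  step 7: row=1, L[1]='c', prepend. Next row=LF[1]=3
  step 8: row=3, L[3]='r', prepend. Next row=LF[3]=12
  step 9: row=12, L[12]='u', prepend. Next row=LF[12]=14
  step 10: row=14, L[14]='a', prepend. Next row=LF[14]=2
  step 11: row=2, L[2]='s', prepend. Next row=LF[2]=13
  step 12: row=13, L[13]='o', prepend. Next row=LF[13]=11
  step 13: row=11, L[11]='n', prepend. Next row=LF[11]=10
  step 14: row=10, L[10]='i', prepend. Next row=LF[10]=7
  step 15: row=7, L[7]='d', prepend. Next row=LF[7]=4
Reversed output: dinosaurcandle$

Answer: dinosaurcandle$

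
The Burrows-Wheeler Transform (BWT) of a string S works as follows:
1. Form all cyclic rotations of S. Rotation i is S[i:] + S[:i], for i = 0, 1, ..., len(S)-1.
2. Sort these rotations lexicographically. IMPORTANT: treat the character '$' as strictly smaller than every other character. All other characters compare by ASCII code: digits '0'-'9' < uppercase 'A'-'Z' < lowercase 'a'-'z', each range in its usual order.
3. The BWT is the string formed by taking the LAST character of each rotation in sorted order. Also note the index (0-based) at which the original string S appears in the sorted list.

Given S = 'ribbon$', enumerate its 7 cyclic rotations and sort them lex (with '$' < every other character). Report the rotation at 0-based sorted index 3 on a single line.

Answer: ibbon$r

Derivation:
All 7 rotations (rotation i = S[i:]+S[:i]):
  rot[0] = ribbon$
  rot[1] = ibbon$r
  rot[2] = bbon$ri
  rot[3] = bon$rib
  rot[4] = on$ribb
  rot[5] = n$ribbo
  rot[6] = $ribbon
Sorted (with $ < everything):
  sorted[0] = $ribbon
  sorted[1] = bbon$ri
  sorted[2] = bon$rib
  sorted[3] = ibbon$r
  sorted[4] = n$ribbo
  sorted[5] = on$ribb
  sorted[6] = ribbon$
sorted[3] = ibbon$r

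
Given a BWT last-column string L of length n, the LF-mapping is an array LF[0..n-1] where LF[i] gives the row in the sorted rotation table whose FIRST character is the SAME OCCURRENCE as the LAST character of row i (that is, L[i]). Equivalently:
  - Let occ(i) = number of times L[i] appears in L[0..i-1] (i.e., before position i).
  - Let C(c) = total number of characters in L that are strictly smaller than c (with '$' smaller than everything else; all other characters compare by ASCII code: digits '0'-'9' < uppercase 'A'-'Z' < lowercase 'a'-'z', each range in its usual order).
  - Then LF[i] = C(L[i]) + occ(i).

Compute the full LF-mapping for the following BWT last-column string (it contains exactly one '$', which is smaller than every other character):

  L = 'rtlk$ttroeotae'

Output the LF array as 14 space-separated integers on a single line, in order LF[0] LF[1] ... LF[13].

Answer: 8 10 5 4 0 11 12 9 6 2 7 13 1 3

Derivation:
Char counts: '$':1, 'a':1, 'e':2, 'k':1, 'l':1, 'o':2, 'r':2, 't':4
C (first-col start): C('$')=0, C('a')=1, C('e')=2, C('k')=4, C('l')=5, C('o')=6, C('r')=8, C('t')=10
L[0]='r': occ=0, LF[0]=C('r')+0=8+0=8
L[1]='t': occ=0, LF[1]=C('t')+0=10+0=10
L[2]='l': occ=0, LF[2]=C('l')+0=5+0=5
L[3]='k': occ=0, LF[3]=C('k')+0=4+0=4
L[4]='$': occ=0, LF[4]=C('$')+0=0+0=0
L[5]='t': occ=1, LF[5]=C('t')+1=10+1=11
L[6]='t': occ=2, LF[6]=C('t')+2=10+2=12
L[7]='r': occ=1, LF[7]=C('r')+1=8+1=9
L[8]='o': occ=0, LF[8]=C('o')+0=6+0=6
L[9]='e': occ=0, LF[9]=C('e')+0=2+0=2
L[10]='o': occ=1, LF[10]=C('o')+1=6+1=7
L[11]='t': occ=3, LF[11]=C('t')+3=10+3=13
L[12]='a': occ=0, LF[12]=C('a')+0=1+0=1
L[13]='e': occ=1, LF[13]=C('e')+1=2+1=3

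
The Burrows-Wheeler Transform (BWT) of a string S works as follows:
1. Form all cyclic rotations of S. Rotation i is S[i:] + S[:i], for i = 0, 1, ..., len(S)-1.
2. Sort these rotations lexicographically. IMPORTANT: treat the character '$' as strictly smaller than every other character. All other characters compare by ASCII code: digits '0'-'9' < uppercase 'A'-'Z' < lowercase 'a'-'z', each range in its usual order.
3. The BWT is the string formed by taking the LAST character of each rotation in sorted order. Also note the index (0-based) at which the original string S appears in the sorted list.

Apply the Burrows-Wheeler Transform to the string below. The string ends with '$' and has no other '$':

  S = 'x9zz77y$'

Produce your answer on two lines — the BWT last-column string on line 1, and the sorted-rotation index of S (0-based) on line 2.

All 8 rotations (rotation i = S[i:]+S[:i]):
  rot[0] = x9zz77y$
  rot[1] = 9zz77y$x
  rot[2] = zz77y$x9
  rot[3] = z77y$x9z
  rot[4] = 77y$x9zz
  rot[5] = 7y$x9zz7
  rot[6] = y$x9zz77
  rot[7] = $x9zz77y
Sorted (with $ < everything):
  sorted[0] = $x9zz77y  (last char: 'y')
  sorted[1] = 77y$x9zz  (last char: 'z')
  sorted[2] = 7y$x9zz7  (last char: '7')
  sorted[3] = 9zz77y$x  (last char: 'x')
  sorted[4] = x9zz77y$  (last char: '$')
  sorted[5] = y$x9zz77  (last char: '7')
  sorted[6] = z77y$x9z  (last char: 'z')
  sorted[7] = zz77y$x9  (last char: '9')
Last column: yz7x$7z9
Original string S is at sorted index 4

Answer: yz7x$7z9
4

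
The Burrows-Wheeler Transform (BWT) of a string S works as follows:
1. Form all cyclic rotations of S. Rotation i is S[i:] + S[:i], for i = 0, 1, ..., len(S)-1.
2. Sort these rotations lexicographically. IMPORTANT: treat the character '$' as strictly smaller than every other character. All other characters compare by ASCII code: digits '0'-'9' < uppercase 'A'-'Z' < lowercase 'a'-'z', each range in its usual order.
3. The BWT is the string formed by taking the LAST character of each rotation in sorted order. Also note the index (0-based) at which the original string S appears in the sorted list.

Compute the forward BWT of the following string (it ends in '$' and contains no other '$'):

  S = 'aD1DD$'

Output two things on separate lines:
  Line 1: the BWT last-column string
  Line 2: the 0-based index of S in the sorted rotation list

Answer: DDDa1$
5

Derivation:
All 6 rotations (rotation i = S[i:]+S[:i]):
  rot[0] = aD1DD$
  rot[1] = D1DD$a
  rot[2] = 1DD$aD
  rot[3] = DD$aD1
  rot[4] = D$aD1D
  rot[5] = $aD1DD
Sorted (with $ < everything):
  sorted[0] = $aD1DD  (last char: 'D')
  sorted[1] = 1DD$aD  (last char: 'D')
  sorted[2] = D$aD1D  (last char: 'D')
  sorted[3] = D1DD$a  (last char: 'a')
  sorted[4] = DD$aD1  (last char: '1')
  sorted[5] = aD1DD$  (last char: '$')
Last column: DDDa1$
Original string S is at sorted index 5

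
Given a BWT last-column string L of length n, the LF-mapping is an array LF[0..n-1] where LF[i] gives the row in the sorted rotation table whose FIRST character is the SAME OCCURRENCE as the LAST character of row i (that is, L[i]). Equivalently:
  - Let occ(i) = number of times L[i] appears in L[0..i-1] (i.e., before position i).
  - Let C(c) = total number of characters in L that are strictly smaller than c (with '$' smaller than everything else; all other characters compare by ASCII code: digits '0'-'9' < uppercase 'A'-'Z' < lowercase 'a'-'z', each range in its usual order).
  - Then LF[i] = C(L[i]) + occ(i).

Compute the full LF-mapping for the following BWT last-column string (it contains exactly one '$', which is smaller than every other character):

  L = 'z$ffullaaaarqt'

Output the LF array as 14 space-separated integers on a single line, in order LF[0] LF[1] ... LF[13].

Answer: 13 0 5 6 12 7 8 1 2 3 4 10 9 11

Derivation:
Char counts: '$':1, 'a':4, 'f':2, 'l':2, 'q':1, 'r':1, 't':1, 'u':1, 'z':1
C (first-col start): C('$')=0, C('a')=1, C('f')=5, C('l')=7, C('q')=9, C('r')=10, C('t')=11, C('u')=12, C('z')=13
L[0]='z': occ=0, LF[0]=C('z')+0=13+0=13
L[1]='$': occ=0, LF[1]=C('$')+0=0+0=0
L[2]='f': occ=0, LF[2]=C('f')+0=5+0=5
L[3]='f': occ=1, LF[3]=C('f')+1=5+1=6
L[4]='u': occ=0, LF[4]=C('u')+0=12+0=12
L[5]='l': occ=0, LF[5]=C('l')+0=7+0=7
L[6]='l': occ=1, LF[6]=C('l')+1=7+1=8
L[7]='a': occ=0, LF[7]=C('a')+0=1+0=1
L[8]='a': occ=1, LF[8]=C('a')+1=1+1=2
L[9]='a': occ=2, LF[9]=C('a')+2=1+2=3
L[10]='a': occ=3, LF[10]=C('a')+3=1+3=4
L[11]='r': occ=0, LF[11]=C('r')+0=10+0=10
L[12]='q': occ=0, LF[12]=C('q')+0=9+0=9
L[13]='t': occ=0, LF[13]=C('t')+0=11+0=11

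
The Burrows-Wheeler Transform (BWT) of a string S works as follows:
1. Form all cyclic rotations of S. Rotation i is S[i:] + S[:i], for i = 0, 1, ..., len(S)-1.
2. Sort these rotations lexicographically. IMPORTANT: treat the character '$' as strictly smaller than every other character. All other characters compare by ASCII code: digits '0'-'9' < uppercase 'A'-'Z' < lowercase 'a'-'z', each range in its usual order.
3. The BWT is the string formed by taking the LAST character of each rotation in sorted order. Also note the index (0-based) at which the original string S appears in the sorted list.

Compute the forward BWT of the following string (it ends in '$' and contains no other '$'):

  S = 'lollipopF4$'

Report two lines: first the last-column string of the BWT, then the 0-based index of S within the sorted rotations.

Answer: 4Fpllo$lpoi
6

Derivation:
All 11 rotations (rotation i = S[i:]+S[:i]):
  rot[0] = lollipopF4$
  rot[1] = ollipopF4$l
  rot[2] = llipopF4$lo
  rot[3] = lipopF4$lol
  rot[4] = ipopF4$loll
  rot[5] = popF4$lolli
  rot[6] = opF4$lollip
  rot[7] = pF4$lollipo
  rot[8] = F4$lollipop
  rot[9] = 4$lollipopF
  rot[10] = $lollipopF4
Sorted (with $ < everything):
  sorted[0] = $lollipopF4  (last char: '4')
  sorted[1] = 4$lollipopF  (last char: 'F')
  sorted[2] = F4$lollipop  (last char: 'p')
  sorted[3] = ipopF4$loll  (last char: 'l')
  sorted[4] = lipopF4$lol  (last char: 'l')
  sorted[5] = llipopF4$lo  (last char: 'o')
  sorted[6] = lollipopF4$  (last char: '$')
  sorted[7] = ollipopF4$l  (last char: 'l')
  sorted[8] = opF4$lollip  (last char: 'p')
  sorted[9] = pF4$lollipo  (last char: 'o')
  sorted[10] = popF4$lolli  (last char: 'i')
Last column: 4Fpllo$lpoi
Original string S is at sorted index 6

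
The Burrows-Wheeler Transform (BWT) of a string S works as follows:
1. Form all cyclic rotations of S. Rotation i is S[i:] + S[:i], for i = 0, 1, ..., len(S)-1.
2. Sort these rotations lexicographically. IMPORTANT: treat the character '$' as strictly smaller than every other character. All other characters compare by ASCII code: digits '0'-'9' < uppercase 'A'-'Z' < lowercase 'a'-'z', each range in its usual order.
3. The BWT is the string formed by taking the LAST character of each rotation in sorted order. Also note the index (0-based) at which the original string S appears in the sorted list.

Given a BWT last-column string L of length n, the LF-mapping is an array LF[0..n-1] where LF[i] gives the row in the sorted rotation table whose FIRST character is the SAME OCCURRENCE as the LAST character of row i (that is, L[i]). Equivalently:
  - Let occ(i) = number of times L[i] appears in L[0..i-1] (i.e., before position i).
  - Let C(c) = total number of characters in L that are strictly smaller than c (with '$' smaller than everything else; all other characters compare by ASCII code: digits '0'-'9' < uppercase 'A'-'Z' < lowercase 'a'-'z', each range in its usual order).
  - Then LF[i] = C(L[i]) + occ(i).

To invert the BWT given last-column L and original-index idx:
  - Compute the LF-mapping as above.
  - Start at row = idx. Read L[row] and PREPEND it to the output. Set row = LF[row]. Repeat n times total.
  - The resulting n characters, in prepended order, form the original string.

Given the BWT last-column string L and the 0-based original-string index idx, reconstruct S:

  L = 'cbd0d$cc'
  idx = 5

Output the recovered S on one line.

LF mapping: 3 2 6 1 7 0 4 5
Walk LF starting at row 5, prepending L[row]:
  step 1: row=5, L[5]='$', prepend. Next row=LF[5]=0
  step 2: row=0, L[0]='c', prepend. Next row=LF[0]=3
  step 3: row=3, L[3]='0', prepend. Next row=LF[3]=1
  step 4: row=1, L[1]='b', prepend. Next row=LF[1]=2
  step 5: row=2, L[2]='d', prepend. Next row=LF[2]=6
  step 6: row=6, L[6]='c', prepend. Next row=LF[6]=4
  step 7: row=4, L[4]='d', prepend. Next row=LF[4]=7
  step 8: row=7, L[7]='c', prepend. Next row=LF[7]=5
Reversed output: cdcdb0c$

Answer: cdcdb0c$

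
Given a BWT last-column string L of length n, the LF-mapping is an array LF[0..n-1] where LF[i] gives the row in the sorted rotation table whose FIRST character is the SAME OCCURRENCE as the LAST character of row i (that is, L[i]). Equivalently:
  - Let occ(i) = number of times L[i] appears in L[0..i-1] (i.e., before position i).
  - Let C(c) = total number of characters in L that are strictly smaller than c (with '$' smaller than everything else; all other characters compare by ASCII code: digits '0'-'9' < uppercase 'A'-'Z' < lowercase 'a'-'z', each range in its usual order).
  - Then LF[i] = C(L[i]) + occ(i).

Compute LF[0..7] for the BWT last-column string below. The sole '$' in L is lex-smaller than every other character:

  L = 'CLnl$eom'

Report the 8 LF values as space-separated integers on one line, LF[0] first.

Char counts: '$':1, 'C':1, 'L':1, 'e':1, 'l':1, 'm':1, 'n':1, 'o':1
C (first-col start): C('$')=0, C('C')=1, C('L')=2, C('e')=3, C('l')=4, C('m')=5, C('n')=6, C('o')=7
L[0]='C': occ=0, LF[0]=C('C')+0=1+0=1
L[1]='L': occ=0, LF[1]=C('L')+0=2+0=2
L[2]='n': occ=0, LF[2]=C('n')+0=6+0=6
L[3]='l': occ=0, LF[3]=C('l')+0=4+0=4
L[4]='$': occ=0, LF[4]=C('$')+0=0+0=0
L[5]='e': occ=0, LF[5]=C('e')+0=3+0=3
L[6]='o': occ=0, LF[6]=C('o')+0=7+0=7
L[7]='m': occ=0, LF[7]=C('m')+0=5+0=5

Answer: 1 2 6 4 0 3 7 5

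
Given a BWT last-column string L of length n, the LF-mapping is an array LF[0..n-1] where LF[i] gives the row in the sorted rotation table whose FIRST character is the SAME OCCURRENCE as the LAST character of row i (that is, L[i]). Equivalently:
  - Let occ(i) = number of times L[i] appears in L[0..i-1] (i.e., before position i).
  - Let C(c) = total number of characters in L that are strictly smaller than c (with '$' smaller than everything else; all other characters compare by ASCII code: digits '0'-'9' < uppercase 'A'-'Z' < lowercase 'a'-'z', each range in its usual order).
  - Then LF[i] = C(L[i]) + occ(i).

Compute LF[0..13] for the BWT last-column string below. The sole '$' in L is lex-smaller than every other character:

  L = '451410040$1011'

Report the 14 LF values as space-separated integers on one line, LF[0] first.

Char counts: '$':1, '0':4, '1':5, '4':3, '5':1
C (first-col start): C('$')=0, C('0')=1, C('1')=5, C('4')=10, C('5')=13
L[0]='4': occ=0, LF[0]=C('4')+0=10+0=10
L[1]='5': occ=0, LF[1]=C('5')+0=13+0=13
L[2]='1': occ=0, LF[2]=C('1')+0=5+0=5
L[3]='4': occ=1, LF[3]=C('4')+1=10+1=11
L[4]='1': occ=1, LF[4]=C('1')+1=5+1=6
L[5]='0': occ=0, LF[5]=C('0')+0=1+0=1
L[6]='0': occ=1, LF[6]=C('0')+1=1+1=2
L[7]='4': occ=2, LF[7]=C('4')+2=10+2=12
L[8]='0': occ=2, LF[8]=C('0')+2=1+2=3
L[9]='$': occ=0, LF[9]=C('$')+0=0+0=0
L[10]='1': occ=2, LF[10]=C('1')+2=5+2=7
L[11]='0': occ=3, LF[11]=C('0')+3=1+3=4
L[12]='1': occ=3, LF[12]=C('1')+3=5+3=8
L[13]='1': occ=4, LF[13]=C('1')+4=5+4=9

Answer: 10 13 5 11 6 1 2 12 3 0 7 4 8 9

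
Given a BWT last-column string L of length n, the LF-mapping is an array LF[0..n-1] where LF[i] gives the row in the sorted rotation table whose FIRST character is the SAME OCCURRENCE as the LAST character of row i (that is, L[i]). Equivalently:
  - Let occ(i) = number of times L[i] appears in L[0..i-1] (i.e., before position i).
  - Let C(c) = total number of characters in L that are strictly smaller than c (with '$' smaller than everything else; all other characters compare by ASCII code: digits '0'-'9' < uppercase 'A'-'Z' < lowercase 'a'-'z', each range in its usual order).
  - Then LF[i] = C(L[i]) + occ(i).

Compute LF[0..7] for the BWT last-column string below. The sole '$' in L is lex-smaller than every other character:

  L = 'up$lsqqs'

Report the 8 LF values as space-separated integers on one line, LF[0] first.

Answer: 7 2 0 1 5 3 4 6

Derivation:
Char counts: '$':1, 'l':1, 'p':1, 'q':2, 's':2, 'u':1
C (first-col start): C('$')=0, C('l')=1, C('p')=2, C('q')=3, C('s')=5, C('u')=7
L[0]='u': occ=0, LF[0]=C('u')+0=7+0=7
L[1]='p': occ=0, LF[1]=C('p')+0=2+0=2
L[2]='$': occ=0, LF[2]=C('$')+0=0+0=0
L[3]='l': occ=0, LF[3]=C('l')+0=1+0=1
L[4]='s': occ=0, LF[4]=C('s')+0=5+0=5
L[5]='q': occ=0, LF[5]=C('q')+0=3+0=3
L[6]='q': occ=1, LF[6]=C('q')+1=3+1=4
L[7]='s': occ=1, LF[7]=C('s')+1=5+1=6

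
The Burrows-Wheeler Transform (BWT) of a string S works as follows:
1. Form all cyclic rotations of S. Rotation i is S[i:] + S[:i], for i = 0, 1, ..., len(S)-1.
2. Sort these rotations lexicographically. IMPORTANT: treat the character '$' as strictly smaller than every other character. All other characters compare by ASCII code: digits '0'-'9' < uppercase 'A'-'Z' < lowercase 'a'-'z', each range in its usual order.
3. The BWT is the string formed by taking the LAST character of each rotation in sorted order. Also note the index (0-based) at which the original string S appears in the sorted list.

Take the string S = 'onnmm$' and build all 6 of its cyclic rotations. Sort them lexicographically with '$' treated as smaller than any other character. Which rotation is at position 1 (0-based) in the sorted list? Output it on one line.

All 6 rotations (rotation i = S[i:]+S[:i]):
  rot[0] = onnmm$
  rot[1] = nnmm$o
  rot[2] = nmm$on
  rot[3] = mm$onn
  rot[4] = m$onnm
  rot[5] = $onnmm
Sorted (with $ < everything):
  sorted[0] = $onnmm
  sorted[1] = m$onnm
  sorted[2] = mm$onn
  sorted[3] = nmm$on
  sorted[4] = nnmm$o
  sorted[5] = onnmm$
sorted[1] = m$onnm

Answer: m$onnm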